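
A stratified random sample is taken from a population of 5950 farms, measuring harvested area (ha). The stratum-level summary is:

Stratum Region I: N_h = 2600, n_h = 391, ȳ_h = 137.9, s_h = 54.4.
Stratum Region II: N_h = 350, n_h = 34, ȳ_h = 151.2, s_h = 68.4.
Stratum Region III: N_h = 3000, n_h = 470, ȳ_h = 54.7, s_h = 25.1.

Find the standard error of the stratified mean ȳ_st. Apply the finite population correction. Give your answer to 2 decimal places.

SE(ȳ_st) ≈ 1.39

V̂(ȳ_st) = Σ W_h² (1 − n_h/N_h) s_h²/n_h, with W_h = N_h/N and N = 5950:
  stratum Region I: (2600/5950)²·(1 − 391/2600)·54.4²/391 = 1.22788
  stratum Region II: (350/5950)²·(1 − 34/350)·68.4²/34 = 0.429887
  stratum Region III: (3000/5950)²·(1 − 470/3000)·25.1²/470 = 0.287381
V̂(ȳ_st) = 1.94515
SE(ȳ_st) = √1.94515 = 1.39469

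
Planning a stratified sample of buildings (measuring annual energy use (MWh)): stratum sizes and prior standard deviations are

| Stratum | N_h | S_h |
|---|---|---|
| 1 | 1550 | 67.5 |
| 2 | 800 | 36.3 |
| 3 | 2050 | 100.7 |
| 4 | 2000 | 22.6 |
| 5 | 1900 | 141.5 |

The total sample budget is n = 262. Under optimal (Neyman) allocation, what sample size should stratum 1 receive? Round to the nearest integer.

Neyman allocation: n_h = n · N_h S_h / Σ N_i S_i, with n = 262.
  stratum 1: N_h·S_h = 1550·67.5 = 104625.00
  stratum 2: N_h·S_h = 800·36.3 = 29040.00
  stratum 3: N_h·S_h = 2050·100.7 = 206435.00
  stratum 4: N_h·S_h = 2000·22.6 = 45200.00
  stratum 5: N_h·S_h = 1900·141.5 = 268850.00
Σ N_h S_h = 654150.00
n for stratum 1 = 262·104625.00/654150.00 = 41.904 → 42

42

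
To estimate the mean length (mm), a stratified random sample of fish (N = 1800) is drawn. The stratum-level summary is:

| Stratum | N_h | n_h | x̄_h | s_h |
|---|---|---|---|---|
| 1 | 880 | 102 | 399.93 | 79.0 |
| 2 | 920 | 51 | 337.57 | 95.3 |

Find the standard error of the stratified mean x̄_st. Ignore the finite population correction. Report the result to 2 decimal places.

V̂(x̄_st) = Σ W_h² s_h²/n_h, with W_h = N_h/N and N = 1800:
  stratum 1: (880/1800)²·79.0²/102 = 14.6243
  stratum 2: (920/1800)²·95.3²/51 = 46.5207
V̂(x̄_st) = 61.145
SE(x̄_st) = √61.145 = 7.81953

SE(x̄_st) ≈ 7.82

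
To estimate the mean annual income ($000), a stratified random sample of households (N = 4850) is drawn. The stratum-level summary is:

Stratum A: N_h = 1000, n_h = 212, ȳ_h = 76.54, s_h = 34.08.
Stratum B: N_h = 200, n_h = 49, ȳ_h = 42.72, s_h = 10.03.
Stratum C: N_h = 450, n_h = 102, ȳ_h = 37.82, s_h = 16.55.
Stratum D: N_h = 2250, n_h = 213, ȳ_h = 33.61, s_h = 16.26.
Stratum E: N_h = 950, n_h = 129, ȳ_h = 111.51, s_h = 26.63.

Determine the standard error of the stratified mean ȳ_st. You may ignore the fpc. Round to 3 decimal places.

V̂(ȳ_st) = Σ W_h² s_h²/n_h, with W_h = N_h/N and N = 4850:
  stratum A: (1000/4850)²·34.08²/212 = 0.232906
  stratum B: (200/4850)²·10.03²/49 = 0.00349126
  stratum C: (450/4850)²·16.55²/102 = 0.0231173
  stratum D: (2250/4850)²·16.26²/213 = 0.267143
  stratum E: (950/4850)²·26.63²/129 = 0.210919
V̂(ȳ_st) = 0.737576
SE(ȳ_st) = √0.737576 = 0.858822

SE(ȳ_st) ≈ 0.859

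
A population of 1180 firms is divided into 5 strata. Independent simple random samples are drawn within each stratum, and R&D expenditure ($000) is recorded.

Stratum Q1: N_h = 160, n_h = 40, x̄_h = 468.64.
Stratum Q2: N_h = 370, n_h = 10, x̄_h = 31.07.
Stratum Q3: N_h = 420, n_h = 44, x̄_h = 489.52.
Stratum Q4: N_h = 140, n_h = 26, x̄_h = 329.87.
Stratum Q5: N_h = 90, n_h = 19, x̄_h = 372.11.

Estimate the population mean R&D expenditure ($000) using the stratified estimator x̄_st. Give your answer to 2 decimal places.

x̄_st ≈ 315.04

N = Σ N_h = 1180. Stratum weights W_h = N_h/N.
x̄_st = (160·468.64 + 370·31.07 + 420·489.52 + 140·329.87 + 90·372.11) / 1180 = 315.0410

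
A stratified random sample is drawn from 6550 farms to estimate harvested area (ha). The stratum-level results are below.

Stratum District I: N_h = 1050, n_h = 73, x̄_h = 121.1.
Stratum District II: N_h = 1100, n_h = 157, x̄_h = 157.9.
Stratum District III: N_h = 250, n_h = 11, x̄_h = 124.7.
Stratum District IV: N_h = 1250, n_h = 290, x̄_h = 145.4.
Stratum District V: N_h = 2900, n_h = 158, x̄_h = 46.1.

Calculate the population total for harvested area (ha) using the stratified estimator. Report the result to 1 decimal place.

τ̂_st = Σ N_h x̄_h = 1050·121.1 + 1100·157.9 + 250·124.7 + 1250·145.4 + 2900·46.1 = 647460.0

τ̂_st ≈ 647460.0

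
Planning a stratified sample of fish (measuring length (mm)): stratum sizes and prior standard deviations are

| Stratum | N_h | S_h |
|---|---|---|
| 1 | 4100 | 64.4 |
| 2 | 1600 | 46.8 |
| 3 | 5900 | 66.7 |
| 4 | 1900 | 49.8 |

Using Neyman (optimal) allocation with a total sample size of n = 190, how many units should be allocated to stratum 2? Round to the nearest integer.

Neyman allocation: n_h = n · N_h S_h / Σ N_i S_i, with n = 190.
  stratum 1: N_h·S_h = 4100·64.4 = 264040.00
  stratum 2: N_h·S_h = 1600·46.8 = 74880.00
  stratum 3: N_h·S_h = 5900·66.7 = 393530.00
  stratum 4: N_h·S_h = 1900·49.8 = 94620.00
Σ N_h S_h = 827070.00
n for stratum 2 = 190·74880.00/827070.00 = 17.202 → 17

17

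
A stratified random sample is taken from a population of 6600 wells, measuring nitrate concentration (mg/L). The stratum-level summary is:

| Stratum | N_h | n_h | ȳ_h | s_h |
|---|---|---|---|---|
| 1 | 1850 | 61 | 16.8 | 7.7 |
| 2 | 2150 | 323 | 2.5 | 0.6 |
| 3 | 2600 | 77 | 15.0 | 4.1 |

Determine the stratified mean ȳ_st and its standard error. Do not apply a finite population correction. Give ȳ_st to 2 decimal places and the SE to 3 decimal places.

ȳ_st ≈ 11.43, SE ≈ 0.332

ȳ_st = Σ W_h ȳ_h = (1850·16.8 + 2150·2.5 + 2600·15.0)/6600 = 11.43258
V̂(ȳ_st) = Σ W_h² s_h²/n_h, with W_h = N_h/N and N = 6600:
  stratum 1: (1850/6600)²·7.7²/61 = 0.0763673
  stratum 2: (2150/6600)²·0.6²/323 = 0.000118274
  stratum 3: (2600/6600)²·4.1²/77 = 0.0338794
V̂(ȳ_st) = 0.110365
SE(ȳ_st) = √0.110365 = 0.332212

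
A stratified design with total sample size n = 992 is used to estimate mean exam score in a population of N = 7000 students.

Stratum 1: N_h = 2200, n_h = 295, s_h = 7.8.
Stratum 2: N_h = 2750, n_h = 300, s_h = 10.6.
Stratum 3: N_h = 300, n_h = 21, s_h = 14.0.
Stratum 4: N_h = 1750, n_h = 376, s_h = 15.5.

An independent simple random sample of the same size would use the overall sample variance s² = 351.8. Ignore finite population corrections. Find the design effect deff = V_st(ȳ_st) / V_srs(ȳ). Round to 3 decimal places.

V̂(ȳ_st) = Σ W_h² s_h²/n_h, with W_h = N_h/N and N = 7000:
  stratum 1: (2200/7000)²·7.8²/295 = 0.0203712
  stratum 2: (2750/7000)²·10.6²/300 = 0.0578043
  stratum 3: (300/7000)²·14.0²/21 = 0.0171429
  stratum 4: (1750/7000)²·15.5²/376 = 0.0399352
V_st = 0.135253
V_srs = s²/n = 351.8/992 = 0.354637
deff = V_st / V_srs = 0.135253/0.354637 = 0.3814

deff ≈ 0.381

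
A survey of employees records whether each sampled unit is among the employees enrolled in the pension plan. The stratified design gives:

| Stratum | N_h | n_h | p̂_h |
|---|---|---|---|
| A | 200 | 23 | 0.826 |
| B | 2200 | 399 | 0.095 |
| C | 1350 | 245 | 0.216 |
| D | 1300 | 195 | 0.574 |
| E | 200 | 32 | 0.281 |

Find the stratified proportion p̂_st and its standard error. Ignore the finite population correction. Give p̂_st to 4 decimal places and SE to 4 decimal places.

N = 5250; stratum weights W_h = N_h/N.
p̂_st = Σ W_h p̂_h = (200·0.826 + 2200·0.095 + 1350·0.216 + 1300·0.574 + 200·0.281)/5250 = 0.27966
V̂(p̂_st) = Σ W_h² p̂_h(1−p̂_h)/(n_h−1):
  stratum A: (200/5250)²·0.826·0.174/22 = 9.48087e-06
  stratum B: (2200/5250)²·0.095·0.905/398 = 3.79329e-05
  stratum C: (1350/5250)²·0.216·0.784/244 = 4.58911e-05
  stratum D: (1300/5250)²·0.574·0.426/194 = 7.72837e-05
  stratum E: (200/5250)²·0.281·0.719/31 = 9.45834e-06
V̂(p̂_st) = 0.000180047; SE = √V̂ = 0.0134182

p̂_st ≈ 0.2797, SE ≈ 0.0134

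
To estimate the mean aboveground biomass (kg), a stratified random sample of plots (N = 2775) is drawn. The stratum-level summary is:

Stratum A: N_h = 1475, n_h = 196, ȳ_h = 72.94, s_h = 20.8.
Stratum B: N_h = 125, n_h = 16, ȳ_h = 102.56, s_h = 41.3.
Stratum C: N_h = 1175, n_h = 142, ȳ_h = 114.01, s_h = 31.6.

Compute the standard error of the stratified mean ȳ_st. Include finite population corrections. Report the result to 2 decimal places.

SE(ȳ_st) ≈ 1.36

V̂(ȳ_st) = Σ W_h² (1 − n_h/N_h) s_h²/n_h, with W_h = N_h/N and N = 2775:
  stratum A: (1475/2775)²·(1 − 196/1475)·20.8²/196 = 0.540763
  stratum B: (125/2775)²·(1 − 16/125)·41.3²/16 = 0.188621
  stratum C: (1175/2775)²·(1 − 142/1175)·31.6²/142 = 1.1084
V̂(ȳ_st) = 1.83779
SE(ȳ_st) = √1.83779 = 1.35565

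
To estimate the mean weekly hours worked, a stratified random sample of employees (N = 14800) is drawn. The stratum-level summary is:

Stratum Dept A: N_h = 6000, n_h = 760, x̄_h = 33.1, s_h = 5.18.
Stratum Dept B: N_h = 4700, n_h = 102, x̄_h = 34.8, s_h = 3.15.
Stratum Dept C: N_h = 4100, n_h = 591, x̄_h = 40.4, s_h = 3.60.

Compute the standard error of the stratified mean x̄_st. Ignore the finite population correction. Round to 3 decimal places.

SE(x̄_st) ≈ 0.132

V̂(x̄_st) = Σ W_h² s_h²/n_h, with W_h = N_h/N and N = 14800:
  stratum Dept A: (6000/14800)²·5.18²/760 = 0.00580263
  stratum Dept B: (4700/14800)²·3.15²/102 = 0.00981055
  stratum Dept C: (4100/14800)²·3.60²/591 = 0.00168291
V̂(x̄_st) = 0.0172961
SE(x̄_st) = √0.0172961 = 0.131515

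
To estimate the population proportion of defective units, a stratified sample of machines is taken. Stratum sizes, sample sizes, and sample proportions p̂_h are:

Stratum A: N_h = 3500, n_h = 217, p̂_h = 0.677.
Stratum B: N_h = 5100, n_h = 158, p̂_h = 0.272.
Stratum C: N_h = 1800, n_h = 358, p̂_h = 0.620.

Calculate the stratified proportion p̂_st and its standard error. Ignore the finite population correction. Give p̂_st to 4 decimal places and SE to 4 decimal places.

p̂_st ≈ 0.4685, SE ≈ 0.0209

N = 10400; stratum weights W_h = N_h/N.
p̂_st = Σ W_h p̂_h = (3500·0.677 + 5100·0.272 + 1800·0.620)/10400 = 0.46853
V̂(p̂_st) = Σ W_h² p̂_h(1−p̂_h)/(n_h−1):
  stratum A: (3500/10400)²·0.677·0.323/216 = 0.000114659
  stratum B: (5100/10400)²·0.272·0.728/157 = 0.000303301
  stratum C: (1800/10400)²·0.620·0.380/357 = 1.9769e-05
V̂(p̂_st) = 0.000437729; SE = √V̂ = 0.020922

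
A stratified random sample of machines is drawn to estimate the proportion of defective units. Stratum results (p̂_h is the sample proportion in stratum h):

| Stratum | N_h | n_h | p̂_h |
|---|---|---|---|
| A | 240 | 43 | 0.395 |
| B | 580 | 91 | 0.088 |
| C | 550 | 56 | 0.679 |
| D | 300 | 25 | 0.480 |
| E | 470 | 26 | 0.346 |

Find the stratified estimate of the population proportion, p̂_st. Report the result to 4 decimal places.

p̂_st ≈ 0.3859

N = 2140; stratum weights W_h = N_h/N.
p̂_st = Σ W_h p̂_h = (240·0.395 + 580·0.088 + 550·0.679 + 300·0.480 + 470·0.346)/2140 = 0.38594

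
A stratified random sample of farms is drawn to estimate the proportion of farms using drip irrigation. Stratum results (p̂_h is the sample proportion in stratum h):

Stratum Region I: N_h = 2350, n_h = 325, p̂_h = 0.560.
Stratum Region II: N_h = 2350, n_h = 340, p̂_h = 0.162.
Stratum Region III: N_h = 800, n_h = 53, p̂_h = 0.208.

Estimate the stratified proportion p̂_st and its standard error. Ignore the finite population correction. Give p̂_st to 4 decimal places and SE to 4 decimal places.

p̂_st ≈ 0.3387, SE ≈ 0.0167

N = 5500; stratum weights W_h = N_h/N.
p̂_st = Σ W_h p̂_h = (2350·0.560 + 2350·0.162 + 800·0.208)/5500 = 0.33875
V̂(p̂_st) = Σ W_h² p̂_h(1−p̂_h)/(n_h−1):
  stratum Region I: (2350/5500)²·0.560·0.440/324 = 0.000138837
  stratum Region II: (2350/5500)²·0.162·0.838/339 = 7.31088e-05
  stratum Region III: (800/5500)²·0.208·0.792/52 = 6.70255e-05
V̂(p̂_st) = 0.000278972; SE = √V̂ = 0.0167024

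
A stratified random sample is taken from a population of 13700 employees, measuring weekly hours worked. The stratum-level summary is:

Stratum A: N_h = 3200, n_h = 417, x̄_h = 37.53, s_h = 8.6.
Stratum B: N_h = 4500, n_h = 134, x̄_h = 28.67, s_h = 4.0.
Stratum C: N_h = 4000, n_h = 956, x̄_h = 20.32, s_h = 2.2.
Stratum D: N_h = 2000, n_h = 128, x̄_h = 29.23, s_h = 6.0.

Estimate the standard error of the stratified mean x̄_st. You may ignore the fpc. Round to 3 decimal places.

SE(x̄_st) ≈ 0.170

V̂(x̄_st) = Σ W_h² s_h²/n_h, with W_h = N_h/N and N = 13700:
  stratum A: (3200/13700)²·8.6²/417 = 0.00967653
  stratum B: (4500/13700)²·4.0²/134 = 0.0128825
  stratum C: (4000/13700)²·2.2²/956 = 0.000431585
  stratum D: (2000/13700)²·6.0²/128 = 0.00599393
V̂(x̄_st) = 0.0289845
SE(x̄_st) = √0.0289845 = 0.170248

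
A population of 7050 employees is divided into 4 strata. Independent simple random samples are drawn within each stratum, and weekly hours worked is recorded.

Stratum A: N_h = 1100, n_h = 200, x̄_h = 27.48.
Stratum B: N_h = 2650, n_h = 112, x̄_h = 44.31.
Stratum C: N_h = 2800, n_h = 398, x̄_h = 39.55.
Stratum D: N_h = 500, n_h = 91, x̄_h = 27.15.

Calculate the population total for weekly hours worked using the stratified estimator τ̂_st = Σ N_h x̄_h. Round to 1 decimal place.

τ̂_st = Σ N_h x̄_h = 1100·27.48 + 2650·44.31 + 2800·39.55 + 500·27.15 = 271964.5

τ̂_st ≈ 271964.5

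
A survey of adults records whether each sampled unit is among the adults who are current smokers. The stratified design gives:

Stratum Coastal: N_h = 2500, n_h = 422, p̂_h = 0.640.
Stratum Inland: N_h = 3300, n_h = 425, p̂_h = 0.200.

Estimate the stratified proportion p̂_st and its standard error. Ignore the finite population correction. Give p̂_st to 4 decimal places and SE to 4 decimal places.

N = 5800; stratum weights W_h = N_h/N.
p̂_st = Σ W_h p̂_h = (2500·0.640 + 3300·0.200)/5800 = 0.38966
V̂(p̂_st) = Σ W_h² p̂_h(1−p̂_h)/(n_h−1):
  stratum Coastal: (2500/5800)²·0.640·0.360/421 = 0.000101677
  stratum Inland: (3300/5800)²·0.200·0.800/424 = 0.000122159
V̂(p̂_st) = 0.000223837; SE = √V̂ = 0.0149612

p̂_st ≈ 0.3897, SE ≈ 0.0150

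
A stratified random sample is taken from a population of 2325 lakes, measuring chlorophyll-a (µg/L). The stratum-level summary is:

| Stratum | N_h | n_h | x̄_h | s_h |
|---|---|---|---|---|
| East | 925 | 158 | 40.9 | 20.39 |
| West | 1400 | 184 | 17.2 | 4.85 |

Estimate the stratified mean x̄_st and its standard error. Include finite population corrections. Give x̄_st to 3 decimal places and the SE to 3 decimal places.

x̄_st = Σ W_h x̄_h = (925·40.9 + 1400·17.2)/2325 = 26.62903
V̂(x̄_st) = Σ W_h² (1 − n_h/N_h) s_h²/n_h, with W_h = N_h/N and N = 2325:
  stratum East: (925/2325)²·(1 − 158/925)·20.39²/158 = 0.345357
  stratum West: (1400/2325)²·(1 − 184/1400)·4.85²/184 = 0.0402607
V̂(x̄_st) = 0.385618
SE(x̄_st) = √0.385618 = 0.620981

x̄_st ≈ 26.629, SE ≈ 0.621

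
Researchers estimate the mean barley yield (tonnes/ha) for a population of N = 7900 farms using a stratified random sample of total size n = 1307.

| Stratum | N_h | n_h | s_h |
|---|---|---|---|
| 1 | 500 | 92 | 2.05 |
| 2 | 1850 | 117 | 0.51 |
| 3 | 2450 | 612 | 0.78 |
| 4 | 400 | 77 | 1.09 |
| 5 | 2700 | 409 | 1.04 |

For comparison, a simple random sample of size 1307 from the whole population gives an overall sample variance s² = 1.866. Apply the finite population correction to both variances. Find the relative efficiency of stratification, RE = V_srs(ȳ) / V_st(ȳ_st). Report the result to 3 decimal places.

RE ≈ 1.893

V̂(ȳ_st) = Σ W_h² (1 − n_h/N_h) s_h²/n_h, with W_h = N_h/N and N = 7900:
  stratum 1: (500/7900)²·(1 − 92/500)·2.05²/92 = 0.000149312
  stratum 2: (1850/7900)²·(1 − 117/1850)·0.51²/117 = 0.000114201
  stratum 3: (2450/7900)²·(1 − 612/2450)·0.78²/612 = 7.17291e-05
  stratum 4: (400/7900)²·(1 − 77/400)·1.09²/77 = 3.19426e-05
  stratum 5: (2700/7900)²·(1 − 409/2700)·1.04²/409 = 0.000262107
V_st = 0.000629292
V_srs = (1 − 1307/7900)·1.866/1307 = 0.00119149
Relative efficiency = V_srs / V_st = 0.00119149/0.000629292 = 1.8934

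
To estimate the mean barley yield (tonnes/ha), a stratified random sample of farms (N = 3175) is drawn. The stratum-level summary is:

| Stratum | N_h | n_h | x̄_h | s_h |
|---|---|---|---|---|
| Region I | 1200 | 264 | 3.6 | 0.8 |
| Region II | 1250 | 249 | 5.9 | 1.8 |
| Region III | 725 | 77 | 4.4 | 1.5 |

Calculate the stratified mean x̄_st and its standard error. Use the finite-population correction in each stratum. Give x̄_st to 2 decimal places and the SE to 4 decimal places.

x̄_st ≈ 4.69, SE ≈ 0.0570

x̄_st = Σ W_h x̄_h = (1200·3.6 + 1250·5.9 + 725·4.4)/3175 = 4.68819
V̂(x̄_st) = Σ W_h² (1 − n_h/N_h) s_h²/n_h, with W_h = N_h/N and N = 3175:
  stratum Region I: (1200/3175)²·(1 − 264/1200)·0.8²/264 = 0.000270113
  stratum Region II: (1250/3175)²·(1 − 249/1250)·1.8²/249 = 0.00161511
  stratum Region III: (725/3175)²·(1 − 77/725)·1.5²/77 = 0.00136181
V̂(x̄_st) = 0.00324704
SE(x̄_st) = √0.00324704 = 0.0569828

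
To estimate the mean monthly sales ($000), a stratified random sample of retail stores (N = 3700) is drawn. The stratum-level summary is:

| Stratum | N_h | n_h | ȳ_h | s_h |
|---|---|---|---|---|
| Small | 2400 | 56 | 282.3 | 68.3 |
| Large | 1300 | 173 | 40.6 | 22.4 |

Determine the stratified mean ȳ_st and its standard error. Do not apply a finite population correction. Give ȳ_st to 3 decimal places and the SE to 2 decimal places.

ȳ_st = Σ W_h ȳ_h = (2400·282.3 + 1300·40.6)/3700 = 197.37838
V̂(ȳ_st) = Σ W_h² s_h²/n_h, with W_h = N_h/N and N = 3700:
  stratum Small: (2400/3700)²·68.3²/56 = 35.0487
  stratum Large: (1300/3700)²·22.4²/173 = 0.358041
V̂(ȳ_st) = 35.4068
SE(ȳ_st) = √35.4068 = 5.95036

ȳ_st ≈ 197.378, SE ≈ 5.95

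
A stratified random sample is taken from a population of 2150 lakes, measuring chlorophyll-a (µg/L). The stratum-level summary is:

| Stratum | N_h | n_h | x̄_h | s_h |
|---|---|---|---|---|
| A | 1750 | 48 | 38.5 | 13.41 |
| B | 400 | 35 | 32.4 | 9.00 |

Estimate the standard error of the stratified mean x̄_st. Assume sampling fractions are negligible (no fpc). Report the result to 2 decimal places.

V̂(x̄_st) = Σ W_h² s_h²/n_h, with W_h = N_h/N and N = 2150:
  stratum A: (1750/2150)²·13.41²/48 = 2.48208
  stratum B: (400/2150)²·9.00²/35 = 0.0801051
V̂(x̄_st) = 2.56218
SE(x̄_st) = √2.56218 = 1.60068

SE(x̄_st) ≈ 1.60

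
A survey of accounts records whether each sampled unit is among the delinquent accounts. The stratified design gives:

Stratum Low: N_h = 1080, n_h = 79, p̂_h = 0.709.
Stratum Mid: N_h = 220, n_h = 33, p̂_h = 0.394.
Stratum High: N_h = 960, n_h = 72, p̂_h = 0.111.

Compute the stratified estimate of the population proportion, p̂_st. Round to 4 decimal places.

N = 2260; stratum weights W_h = N_h/N.
p̂_st = Σ W_h p̂_h = (1080·0.709 + 220·0.394 + 960·0.111)/2260 = 0.42432

p̂_st ≈ 0.4243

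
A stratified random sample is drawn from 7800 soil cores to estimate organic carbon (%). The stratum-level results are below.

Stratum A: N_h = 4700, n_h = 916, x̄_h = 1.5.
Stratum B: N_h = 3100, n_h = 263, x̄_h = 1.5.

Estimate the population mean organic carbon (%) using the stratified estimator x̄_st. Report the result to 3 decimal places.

x̄_st ≈ 1.500

N = Σ N_h = 7800. Stratum weights W_h = N_h/N.
x̄_st = (4700·1.5 + 3100·1.5) / 7800 = 1.50000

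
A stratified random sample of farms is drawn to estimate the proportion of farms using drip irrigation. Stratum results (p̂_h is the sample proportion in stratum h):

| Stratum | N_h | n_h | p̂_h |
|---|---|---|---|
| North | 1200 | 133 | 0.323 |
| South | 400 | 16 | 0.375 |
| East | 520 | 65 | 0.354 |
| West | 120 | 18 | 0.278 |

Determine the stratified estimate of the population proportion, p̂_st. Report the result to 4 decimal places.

N = 2240; stratum weights W_h = N_h/N.
p̂_st = Σ W_h p̂_h = (1200·0.323 + 400·0.375 + 520·0.354 + 120·0.278)/2240 = 0.33707

p̂_st ≈ 0.3371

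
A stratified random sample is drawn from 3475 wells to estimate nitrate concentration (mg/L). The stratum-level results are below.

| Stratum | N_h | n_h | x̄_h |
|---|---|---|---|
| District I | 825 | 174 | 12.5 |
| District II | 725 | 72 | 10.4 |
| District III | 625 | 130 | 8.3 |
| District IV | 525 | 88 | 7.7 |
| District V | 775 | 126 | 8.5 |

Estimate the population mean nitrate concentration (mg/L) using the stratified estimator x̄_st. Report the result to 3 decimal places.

x̄_st ≈ 9.689

N = Σ N_h = 3475. Stratum weights W_h = N_h/N.
x̄_st = (825·12.5 + 725·10.4 + 625·8.3 + 525·7.7 + 775·8.5) / 3475 = 9.68921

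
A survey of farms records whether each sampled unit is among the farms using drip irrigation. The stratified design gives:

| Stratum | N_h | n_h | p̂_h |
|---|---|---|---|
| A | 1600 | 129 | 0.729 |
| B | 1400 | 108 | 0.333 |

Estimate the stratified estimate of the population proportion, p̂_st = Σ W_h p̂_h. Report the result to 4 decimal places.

p̂_st ≈ 0.5442

N = 3000; stratum weights W_h = N_h/N.
p̂_st = Σ W_h p̂_h = (1600·0.729 + 1400·0.333)/3000 = 0.54420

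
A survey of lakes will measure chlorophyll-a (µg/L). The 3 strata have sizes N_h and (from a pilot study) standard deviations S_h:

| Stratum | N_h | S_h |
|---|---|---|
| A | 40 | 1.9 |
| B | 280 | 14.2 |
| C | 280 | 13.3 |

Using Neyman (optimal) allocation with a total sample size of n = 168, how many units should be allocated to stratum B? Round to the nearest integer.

86

Neyman allocation: n_h = n · N_h S_h / Σ N_i S_i, with n = 168.
  stratum A: N_h·S_h = 40·1.9 = 76.00
  stratum B: N_h·S_h = 280·14.2 = 3976.00
  stratum C: N_h·S_h = 280·13.3 = 3724.00
Σ N_h S_h = 7776.00
n for stratum B = 168·3976.00/7776.00 = 85.901 → 86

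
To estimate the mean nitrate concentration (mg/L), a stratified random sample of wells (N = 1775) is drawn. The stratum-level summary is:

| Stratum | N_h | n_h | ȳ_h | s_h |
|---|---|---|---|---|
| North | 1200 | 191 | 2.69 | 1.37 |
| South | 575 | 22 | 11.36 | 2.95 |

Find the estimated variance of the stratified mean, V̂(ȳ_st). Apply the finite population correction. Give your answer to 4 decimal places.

V̂(ȳ_st) ≈ 0.0437

V̂(ȳ_st) = Σ W_h² (1 − n_h/N_h) s_h²/n_h, with W_h = N_h/N and N = 1775:
  stratum North: (1200/1775)²·(1 − 191/1200)·1.37²/191 = 0.00377645
  stratum South: (575/1775)²·(1 − 22/575)·2.95²/22 = 0.0399225
V̂(ȳ_st) = 0.0436989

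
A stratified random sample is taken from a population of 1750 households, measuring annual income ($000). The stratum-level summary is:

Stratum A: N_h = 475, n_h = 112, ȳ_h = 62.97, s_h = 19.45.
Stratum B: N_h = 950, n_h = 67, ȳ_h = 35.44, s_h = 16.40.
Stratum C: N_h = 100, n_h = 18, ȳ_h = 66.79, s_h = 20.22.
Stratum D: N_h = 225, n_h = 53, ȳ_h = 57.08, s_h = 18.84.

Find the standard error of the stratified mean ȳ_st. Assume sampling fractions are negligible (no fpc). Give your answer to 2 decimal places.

V̂(ȳ_st) = Σ W_h² s_h²/n_h, with W_h = N_h/N and N = 1750:
  stratum A: (475/1750)²·19.45²/112 = 0.248847
  stratum B: (950/1750)²·16.40²/67 = 1.183
  stratum C: (100/1750)²·20.22²/18 = 0.0741675
  stratum D: (225/1750)²·18.84²/53 = 0.110707
V̂(ȳ_st) = 1.61672
SE(ȳ_st) = √1.61672 = 1.2715

SE(ȳ_st) ≈ 1.27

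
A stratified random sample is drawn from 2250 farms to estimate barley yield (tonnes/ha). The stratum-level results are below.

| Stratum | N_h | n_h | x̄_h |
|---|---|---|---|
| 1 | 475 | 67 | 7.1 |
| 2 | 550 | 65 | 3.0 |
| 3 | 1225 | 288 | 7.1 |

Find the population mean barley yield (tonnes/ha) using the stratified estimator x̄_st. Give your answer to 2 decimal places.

N = Σ N_h = 2250. Stratum weights W_h = N_h/N.
x̄_st = (475·7.1 + 550·3.0 + 1225·7.1) / 2250 = 6.0978

x̄_st ≈ 6.10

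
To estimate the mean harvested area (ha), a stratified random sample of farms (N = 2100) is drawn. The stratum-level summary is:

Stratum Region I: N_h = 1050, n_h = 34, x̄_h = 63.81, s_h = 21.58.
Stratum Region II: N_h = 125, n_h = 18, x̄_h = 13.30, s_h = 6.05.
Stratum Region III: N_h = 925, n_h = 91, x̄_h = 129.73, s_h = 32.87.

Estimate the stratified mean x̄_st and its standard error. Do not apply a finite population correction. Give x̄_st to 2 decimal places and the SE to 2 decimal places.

x̄_st ≈ 89.84, SE ≈ 2.39

x̄_st = Σ W_h x̄_h = (1050·63.81 + 125·13.30 + 925·129.73)/2100 = 89.83964
V̂(x̄_st) = Σ W_h² s_h²/n_h, with W_h = N_h/N and N = 2100:
  stratum Region I: (1050/2100)²·21.58²/34 = 3.42424
  stratum Region II: (125/2100)²·6.05²/18 = 0.00720476
  stratum Region III: (925/2100)²·32.87²/91 = 2.30358
V̂(x̄_st) = 5.73502
SE(x̄_st) = √5.73502 = 2.39479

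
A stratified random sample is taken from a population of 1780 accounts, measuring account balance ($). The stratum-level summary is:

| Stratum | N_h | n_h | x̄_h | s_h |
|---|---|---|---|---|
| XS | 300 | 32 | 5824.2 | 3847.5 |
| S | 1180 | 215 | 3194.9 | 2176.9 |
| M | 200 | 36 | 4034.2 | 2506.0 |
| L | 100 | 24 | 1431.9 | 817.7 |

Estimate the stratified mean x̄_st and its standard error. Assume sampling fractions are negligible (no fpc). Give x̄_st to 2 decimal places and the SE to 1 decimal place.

x̄_st ≈ 3633.30, SE ≈ 158.5

x̄_st = Σ W_h x̄_h = (300·5824.2 + 1180·3194.9 + 200·4034.2 + 100·1431.9)/1780 = 3633.29888
V̂(x̄_st) = Σ W_h² s_h²/n_h, with W_h = N_h/N and N = 1780:
  stratum XS: (300/1780)²·3847.5²/32 = 13140.4
  stratum S: (1180/1780)²·2176.9²/215 = 9686.4
  stratum M: (200/1780)²·2506.0²/36 = 2202.32
  stratum L: (100/1780)²·817.7²/24 = 87.9299
V̂(x̄_st) = 25117.1
SE(x̄_st) = √25117.1 = 158.484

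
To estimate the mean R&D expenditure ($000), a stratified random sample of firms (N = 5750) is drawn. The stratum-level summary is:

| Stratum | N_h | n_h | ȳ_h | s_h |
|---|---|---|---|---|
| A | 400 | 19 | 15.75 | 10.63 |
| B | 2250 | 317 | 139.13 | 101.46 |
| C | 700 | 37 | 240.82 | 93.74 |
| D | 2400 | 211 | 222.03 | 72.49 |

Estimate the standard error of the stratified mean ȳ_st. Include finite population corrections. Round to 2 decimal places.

SE(ȳ_st) ≈ 3.40

V̂(ȳ_st) = Σ W_h² (1 − n_h/N_h) s_h²/n_h, with W_h = N_h/N and N = 5750:
  stratum A: (400/5750)²·(1 − 19/400)·10.63²/19 = 0.0274134
  stratum B: (2250/5750)²·(1 − 317/2250)·101.46²/317 = 4.27178
  stratum C: (700/5750)²·(1 − 37/700)·93.74²/37 = 3.33368
  stratum D: (2400/5750)²·(1 − 211/2400)·72.49²/211 = 3.95726
V̂(ȳ_st) = 11.5901
SE(ȳ_st) = √11.5901 = 3.40443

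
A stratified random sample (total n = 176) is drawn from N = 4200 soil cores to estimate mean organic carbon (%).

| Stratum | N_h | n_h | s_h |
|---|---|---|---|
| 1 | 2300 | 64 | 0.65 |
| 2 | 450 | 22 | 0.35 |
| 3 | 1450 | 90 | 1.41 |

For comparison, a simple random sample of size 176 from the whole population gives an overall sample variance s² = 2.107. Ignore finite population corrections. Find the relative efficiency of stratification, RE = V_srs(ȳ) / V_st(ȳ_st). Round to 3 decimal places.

RE ≈ 2.560

V̂(ȳ_st) = Σ W_h² s_h²/n_h, with W_h = N_h/N and N = 4200:
  stratum 1: (2300/4200)²·0.65²/64 = 0.00197972
  stratum 2: (450/4200)²·0.35²/22 = 6.39205e-05
  stratum 3: (1450/4200)²·1.41²/90 = 0.00263289
V_st = 0.00467653
V_srs = s²/n = 2.107/176 = 0.0119716
Relative efficiency = V_srs / V_st = 0.0119716/0.00467653 = 2.5599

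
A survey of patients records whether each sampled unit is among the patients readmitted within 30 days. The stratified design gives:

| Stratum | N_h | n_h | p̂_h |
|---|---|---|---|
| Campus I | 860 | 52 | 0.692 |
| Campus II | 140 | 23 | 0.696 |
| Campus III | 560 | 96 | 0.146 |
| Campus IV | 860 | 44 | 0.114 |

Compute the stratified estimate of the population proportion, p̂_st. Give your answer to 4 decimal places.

N = 2420; stratum weights W_h = N_h/N.
p̂_st = Σ W_h p̂_h = (860·0.692 + 140·0.696 + 560·0.146 + 860·0.114)/2420 = 0.36048

p̂_st ≈ 0.3605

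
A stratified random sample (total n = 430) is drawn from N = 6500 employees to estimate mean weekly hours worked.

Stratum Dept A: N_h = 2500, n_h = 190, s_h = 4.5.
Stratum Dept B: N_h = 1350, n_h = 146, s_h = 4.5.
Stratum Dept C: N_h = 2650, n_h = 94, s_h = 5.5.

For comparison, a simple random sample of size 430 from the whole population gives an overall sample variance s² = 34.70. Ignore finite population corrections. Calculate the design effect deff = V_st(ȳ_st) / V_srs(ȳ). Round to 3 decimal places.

deff ≈ 0.932

V̂(ȳ_st) = Σ W_h² s_h²/n_h, with W_h = N_h/N and N = 6500:
  stratum Dept A: (2500/6500)²·4.5²/190 = 0.0157661
  stratum Dept B: (1350/6500)²·4.5²/146 = 0.00598292
  stratum Dept C: (2650/6500)²·5.5²/94 = 0.0534888
V_st = 0.0752378
V_srs = s²/n = 34.70/430 = 0.0806977
deff = V_st / V_srs = 0.0752378/0.0806977 = 0.9323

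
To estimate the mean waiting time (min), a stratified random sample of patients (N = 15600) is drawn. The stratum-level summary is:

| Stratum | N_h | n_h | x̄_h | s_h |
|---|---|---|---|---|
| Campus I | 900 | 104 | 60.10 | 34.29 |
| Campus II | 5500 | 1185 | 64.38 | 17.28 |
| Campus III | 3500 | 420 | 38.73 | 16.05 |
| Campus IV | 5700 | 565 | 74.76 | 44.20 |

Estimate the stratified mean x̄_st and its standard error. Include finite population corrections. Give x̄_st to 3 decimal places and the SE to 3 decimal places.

x̄_st = Σ W_h x̄_h = (900·60.10 + 5500·64.38 + 3500·38.73 + 5700·74.76)/15600 = 62.17096
V̂(x̄_st) = Σ W_h² (1 − n_h/N_h) s_h²/n_h, with W_h = N_h/N and N = 15600:
  stratum Campus I: (900/15600)²·(1 − 104/900)·34.29²/104 = 0.0332819
  stratum Campus II: (5500/15600)²·(1 − 1185/5500)·17.28²/1185 = 0.0245733
  stratum Campus III: (3500/15600)²·(1 − 420/3500)·16.05²/420 = 0.0271688
  stratum Campus IV: (5700/15600)²·(1 − 565/5700)·44.20²/565 = 0.415874
V̂(x̄_st) = 0.500898
SE(x̄_st) = √0.500898 = 0.707742

x̄_st ≈ 62.171, SE ≈ 0.708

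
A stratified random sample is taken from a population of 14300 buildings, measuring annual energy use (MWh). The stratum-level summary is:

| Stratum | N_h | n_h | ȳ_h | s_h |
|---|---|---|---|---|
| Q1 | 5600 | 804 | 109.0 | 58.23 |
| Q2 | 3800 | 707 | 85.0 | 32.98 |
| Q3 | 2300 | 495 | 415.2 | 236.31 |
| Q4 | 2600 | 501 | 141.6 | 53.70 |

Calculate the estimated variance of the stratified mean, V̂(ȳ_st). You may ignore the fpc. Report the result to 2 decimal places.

V̂(ȳ_st) ≈ 3.86

V̂(ȳ_st) = Σ W_h² s_h²/n_h, with W_h = N_h/N and N = 14300:
  stratum Q1: (5600/14300)²·58.23²/804 = 0.646758
  stratum Q2: (3800/14300)²·32.98²/707 = 0.108637
  stratum Q3: (2300/14300)²·236.31²/495 = 2.91839
  stratum Q4: (2600/14300)²·53.70²/501 = 0.190277
V̂(ȳ_st) = 3.86406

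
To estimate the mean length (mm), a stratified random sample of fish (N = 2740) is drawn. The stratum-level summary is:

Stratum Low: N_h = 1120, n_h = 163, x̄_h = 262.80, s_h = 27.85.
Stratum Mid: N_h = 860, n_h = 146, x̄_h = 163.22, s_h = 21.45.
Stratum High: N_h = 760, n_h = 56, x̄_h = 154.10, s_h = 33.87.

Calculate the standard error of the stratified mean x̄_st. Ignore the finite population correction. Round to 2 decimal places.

SE(x̄_st) ≈ 1.64

V̂(x̄_st) = Σ W_h² s_h²/n_h, with W_h = N_h/N and N = 2740:
  stratum Low: (1120/2740)²·27.85²/163 = 0.795056
  stratum Mid: (860/2740)²·21.45²/146 = 0.310454
  stratum High: (760/2740)²·33.87²/56 = 1.57604
V̂(x̄_st) = 2.68155
SE(x̄_st) = √2.68155 = 1.63755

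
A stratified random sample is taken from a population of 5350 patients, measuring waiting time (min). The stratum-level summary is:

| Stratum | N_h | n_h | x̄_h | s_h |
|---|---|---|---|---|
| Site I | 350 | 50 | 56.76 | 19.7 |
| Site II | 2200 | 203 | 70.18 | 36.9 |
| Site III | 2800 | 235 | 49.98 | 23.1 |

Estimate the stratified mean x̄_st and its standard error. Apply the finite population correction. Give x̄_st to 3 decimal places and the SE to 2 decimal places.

x̄_st = Σ W_h x̄_h = (350·56.76 + 2200·70.18 + 2800·49.98)/5350 = 58.73009
V̂(x̄_st) = Σ W_h² (1 − n_h/N_h) s_h²/n_h, with W_h = N_h/N and N = 5350:
  stratum Site I: (350/5350)²·(1 − 50/350)·19.7²/50 = 0.0284737
  stratum Site II: (2200/5350)²·(1 − 203/2200)·36.9²/203 = 1.02956
  stratum Site III: (2800/5350)²·(1 − 235/2800)·23.1²/235 = 0.569763
V̂(x̄_st) = 1.62779
SE(x̄_st) = √1.62779 = 1.27585

x̄_st ≈ 58.730, SE ≈ 1.28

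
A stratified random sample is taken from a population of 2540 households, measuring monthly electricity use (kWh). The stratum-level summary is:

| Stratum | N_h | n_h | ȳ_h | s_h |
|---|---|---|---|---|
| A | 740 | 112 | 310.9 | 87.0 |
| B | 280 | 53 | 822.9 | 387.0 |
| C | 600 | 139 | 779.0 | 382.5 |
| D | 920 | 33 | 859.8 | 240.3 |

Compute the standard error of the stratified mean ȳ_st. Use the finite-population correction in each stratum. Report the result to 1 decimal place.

V̂(ȳ_st) = Σ W_h² (1 − n_h/N_h) s_h²/n_h, with W_h = N_h/N and N = 2540:
  stratum A: (740/2540)²·(1 − 112/740)·87.0²/112 = 4.86793
  stratum B: (280/2540)²·(1 − 53/280)·387.0²/53 = 27.8396
  stratum C: (600/2540)²·(1 − 139/600)·382.5²/139 = 45.1266
  stratum D: (920/2540)²·(1 − 33/920)·240.3²/33 = 221.329
V̂(ȳ_st) = 299.163
SE(ȳ_st) = √299.163 = 17.2963

SE(ȳ_st) ≈ 17.3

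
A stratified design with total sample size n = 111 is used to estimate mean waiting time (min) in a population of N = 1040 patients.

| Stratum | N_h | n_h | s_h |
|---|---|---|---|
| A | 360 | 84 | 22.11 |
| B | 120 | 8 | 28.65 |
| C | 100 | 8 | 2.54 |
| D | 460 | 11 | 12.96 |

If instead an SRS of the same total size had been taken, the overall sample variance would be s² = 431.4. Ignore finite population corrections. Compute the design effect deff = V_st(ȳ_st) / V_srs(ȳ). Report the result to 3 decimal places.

V̂(ȳ_st) = Σ W_h² s_h²/n_h, with W_h = N_h/N and N = 1040:
  stratum A: (360/1040)²·22.11²/84 = 0.697327
  stratum B: (120/1040)²·28.65²/8 = 1.36601
  stratum C: (100/1040)²·2.54²/8 = 0.00745608
  stratum D: (460/1040)²·12.96²/11 = 2.98721
V_st = 5.05801
V_srs = s²/n = 431.4/111 = 3.88649
deff = V_st / V_srs = 5.05801/3.88649 = 1.3014

deff ≈ 1.301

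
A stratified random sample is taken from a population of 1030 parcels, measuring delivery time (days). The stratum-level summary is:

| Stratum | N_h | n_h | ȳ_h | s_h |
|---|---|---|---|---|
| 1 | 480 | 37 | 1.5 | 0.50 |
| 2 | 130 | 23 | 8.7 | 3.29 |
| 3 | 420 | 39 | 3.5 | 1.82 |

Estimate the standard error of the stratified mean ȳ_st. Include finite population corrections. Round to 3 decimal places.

V̂(ȳ_st) = Σ W_h² (1 − n_h/N_h) s_h²/n_h, with W_h = N_h/N and N = 1030:
  stratum 1: (480/1030)²·(1 − 37/480)·0.50²/37 = 0.00135428
  stratum 2: (130/1030)²·(1 − 23/130)·3.29²/23 = 0.00617045
  stratum 3: (420/1030)²·(1 − 39/420)·1.82²/39 = 0.0128109
V̂(ȳ_st) = 0.0203356
SE(ȳ_st) = √0.0203356 = 0.142603

SE(ȳ_st) ≈ 0.143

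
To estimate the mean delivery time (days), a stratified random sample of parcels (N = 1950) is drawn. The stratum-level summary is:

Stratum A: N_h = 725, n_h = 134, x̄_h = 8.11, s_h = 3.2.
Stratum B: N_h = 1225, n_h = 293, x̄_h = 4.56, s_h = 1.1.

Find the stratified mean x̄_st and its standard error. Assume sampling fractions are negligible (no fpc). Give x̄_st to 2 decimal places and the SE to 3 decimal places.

x̄_st ≈ 5.88, SE ≈ 0.110

x̄_st = Σ W_h x̄_h = (725·8.11 + 1225·4.56)/1950 = 5.87987
V̂(x̄_st) = Σ W_h² s_h²/n_h, with W_h = N_h/N and N = 1950:
  stratum A: (725/1950)²·3.2²/134 = 0.0105634
  stratum B: (1225/1950)²·1.1²/293 = 0.00162975
V̂(x̄_st) = 0.0121931
SE(x̄_st) = √0.0121931 = 0.110422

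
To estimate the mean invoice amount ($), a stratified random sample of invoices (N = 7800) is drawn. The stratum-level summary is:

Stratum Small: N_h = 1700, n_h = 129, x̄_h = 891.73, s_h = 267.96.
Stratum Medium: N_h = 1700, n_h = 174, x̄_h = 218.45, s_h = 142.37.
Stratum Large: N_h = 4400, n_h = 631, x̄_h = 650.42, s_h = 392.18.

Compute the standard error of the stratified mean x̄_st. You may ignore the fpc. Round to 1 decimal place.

SE(x̄_st) ≈ 10.5

V̂(x̄_st) = Σ W_h² s_h²/n_h, with W_h = N_h/N and N = 7800:
  stratum Small: (1700/7800)²·267.96²/129 = 26.4398
  stratum Medium: (1700/7800)²·142.37²/174 = 5.53345
  stratum Large: (4400/7800)²·392.18²/631 = 77.5635
V̂(x̄_st) = 109.537
SE(x̄_st) = √109.537 = 10.466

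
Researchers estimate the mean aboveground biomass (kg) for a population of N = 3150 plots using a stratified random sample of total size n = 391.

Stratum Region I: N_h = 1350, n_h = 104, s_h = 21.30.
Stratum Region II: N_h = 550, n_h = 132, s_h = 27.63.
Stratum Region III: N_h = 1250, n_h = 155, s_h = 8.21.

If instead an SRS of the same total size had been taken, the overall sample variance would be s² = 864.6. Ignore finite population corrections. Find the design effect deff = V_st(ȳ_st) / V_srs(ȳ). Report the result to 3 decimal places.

deff ≈ 0.473

V̂(ȳ_st) = Σ W_h² s_h²/n_h, with W_h = N_h/N and N = 3150:
  stratum Region I: (1350/3150)²·21.30²/104 = 0.801258
  stratum Region II: (550/3150)²·27.63²/132 = 0.176316
  stratum Region III: (1250/3150)²·8.21²/155 = 0.0684784
V_st = 1.04605
V_srs = s²/n = 864.6/391 = 2.21125
deff = V_st / V_srs = 1.04605/2.21125 = 0.4731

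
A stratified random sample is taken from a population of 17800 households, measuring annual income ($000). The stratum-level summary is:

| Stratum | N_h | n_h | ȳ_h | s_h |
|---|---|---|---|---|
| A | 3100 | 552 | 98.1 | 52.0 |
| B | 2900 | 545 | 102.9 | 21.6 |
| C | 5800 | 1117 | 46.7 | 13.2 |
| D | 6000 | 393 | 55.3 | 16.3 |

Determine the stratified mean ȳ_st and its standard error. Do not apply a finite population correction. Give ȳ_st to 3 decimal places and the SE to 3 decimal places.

ȳ_st = Σ W_h ȳ_h = (3100·98.1 + 2900·102.9 + 5800·46.7 + 6000·55.3)/17800 = 67.70674
V̂(ȳ_st) = Σ W_h² s_h²/n_h, with W_h = N_h/N and N = 17800:
  stratum A: (3100/17800)²·52.0²/552 = 0.148577
  stratum B: (2900/17800)²·21.6²/545 = 0.0227231
  stratum C: (5800/17800)²·13.2²/1117 = 0.0165619
  stratum D: (6000/17800)²·16.3²/393 = 0.0768148
V̂(ȳ_st) = 0.264677
SE(ȳ_st) = √0.264677 = 0.514467

ȳ_st ≈ 67.707, SE ≈ 0.514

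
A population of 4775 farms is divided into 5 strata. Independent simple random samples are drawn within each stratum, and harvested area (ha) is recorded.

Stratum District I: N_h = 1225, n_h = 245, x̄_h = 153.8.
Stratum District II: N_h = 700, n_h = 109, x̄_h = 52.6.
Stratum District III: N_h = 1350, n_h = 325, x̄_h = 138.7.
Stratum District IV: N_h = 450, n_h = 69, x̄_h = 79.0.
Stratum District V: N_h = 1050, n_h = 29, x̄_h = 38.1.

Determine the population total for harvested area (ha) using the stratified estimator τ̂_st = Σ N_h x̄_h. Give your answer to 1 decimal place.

τ̂_st = Σ N_h x̄_h = 1225·153.8 + 700·52.6 + 1350·138.7 + 450·79.0 + 1050·38.1 = 488025.0

τ̂_st ≈ 488025.0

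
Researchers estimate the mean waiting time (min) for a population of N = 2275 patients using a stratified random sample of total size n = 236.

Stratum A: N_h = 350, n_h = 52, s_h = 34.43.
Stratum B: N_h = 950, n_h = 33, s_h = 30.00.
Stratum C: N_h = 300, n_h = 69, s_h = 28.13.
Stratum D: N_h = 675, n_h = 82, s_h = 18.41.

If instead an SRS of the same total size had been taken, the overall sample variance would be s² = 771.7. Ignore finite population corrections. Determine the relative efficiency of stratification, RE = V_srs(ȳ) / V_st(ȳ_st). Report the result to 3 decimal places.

V̂(ȳ_st) = Σ W_h² s_h²/n_h, with W_h = N_h/N and N = 2275:
  stratum A: (350/2275)²·34.43²/52 = 0.539565
  stratum B: (950/2275)²·30.00²/33 = 4.75568
  stratum C: (300/2275)²·28.13²/69 = 0.199421
  stratum D: (675/2275)²·18.41²/82 = 0.363863
V_st = 5.85853
V_srs = s²/n = 771.7/236 = 3.26992
Relative efficiency = V_srs / V_st = 3.26992/5.85853 = 0.5581

RE ≈ 0.558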